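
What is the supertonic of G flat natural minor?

Ab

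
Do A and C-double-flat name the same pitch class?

No

A is pitch class 9; Cbb is pitch class 10.
The pitch classes differ (9 vs. 10), so they are not enharmonic equivalents.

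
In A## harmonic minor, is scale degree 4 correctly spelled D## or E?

D##

Each scale degree takes a distinct letter name. Degree 4 of a scale on A must use the letter D.
D## and E are enharmonically the same pitch, but only D## uses the letter D, so it is the correct spelling here.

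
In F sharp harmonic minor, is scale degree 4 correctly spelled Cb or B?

B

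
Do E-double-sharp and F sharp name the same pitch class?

Yes

E## is pitch class 6; F# is pitch class 6.
All spellings map to pitch class 6, so they are enharmonically equivalent.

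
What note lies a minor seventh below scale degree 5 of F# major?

D#

Scale degree 5 of F# major is C#.
A minor seventh (10 semitones) below C# lands on the letter D, giving D#.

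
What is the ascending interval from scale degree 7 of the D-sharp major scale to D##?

Scale degree 7 of D# major is C##.
C## up to D##: letters C→D make it a second; 2 semitones makes it major.

major second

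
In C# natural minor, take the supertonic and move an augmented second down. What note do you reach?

C

The supertonic of C# natural minor is D#.
An augmented second (3 semitones) below D# lands on the letter C, giving C.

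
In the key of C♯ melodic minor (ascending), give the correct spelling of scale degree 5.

The C# melodic minor (ascending) scale runs C# D# E F# G# A# B#.
Degree 5 is G#.

G#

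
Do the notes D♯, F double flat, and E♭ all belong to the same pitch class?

Yes

D# = pitch class 3 and Fbb = pitch class 3 and Eb = pitch class 3 — the same pitch class, so they are enharmonic equivalents.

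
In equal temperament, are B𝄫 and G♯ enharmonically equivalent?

No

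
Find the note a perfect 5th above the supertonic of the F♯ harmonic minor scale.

The supertonic of F# harmonic minor is G#.
A perfect fifth (7 semitones) above G# lands on the letter D, giving D#.

D#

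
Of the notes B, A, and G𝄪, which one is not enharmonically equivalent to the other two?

B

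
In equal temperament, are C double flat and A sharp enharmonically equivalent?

Cbb = pitch class 10 and A# = pitch class 10 — the same pitch class, so they are enharmonic equivalents.

Yes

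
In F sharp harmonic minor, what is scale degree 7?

E#

Degree 7 takes the letter 6 steps above F, which is E.
In harmonic minor, degree 7 sits 11 semitones above the tonic. F# + 11 semitones is pitch class 5, spelled on E as E#.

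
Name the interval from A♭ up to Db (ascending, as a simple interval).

The letter names run A→D, a span of 3 letter steps, so the interval is some kind of fourth.
Ab to Db is 5 semitones. A perfect fourth is 5, so 5 makes it perfect.

perfect fourth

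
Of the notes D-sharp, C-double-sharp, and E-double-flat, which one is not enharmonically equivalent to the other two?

D#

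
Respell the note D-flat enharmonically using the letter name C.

C#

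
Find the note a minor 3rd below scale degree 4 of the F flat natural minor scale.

Gb

Scale degree 4 of Fb natural minor is Bbb.
A minor third (3 semitones) below Bbb lands on the letter G, giving Gb.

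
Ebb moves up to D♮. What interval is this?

Counting letters E–F–G–A–B–C–D gives a seventh.
Ebb→D = 12 semitones, 1 wider than the major seventh (11), so augmented.

augmented seventh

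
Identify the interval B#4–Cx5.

The letter names run B→C, a span of 1 letter step, so the interval is some kind of second.
B# to C## is 2 semitones. A major second is 2, so 2 makes it major.

major second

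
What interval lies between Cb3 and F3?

augmented fourth

Counting letters C–D–E–F gives a fourth.
Cb→F = 6 semitones, 1 wider than the perfect fourth (5), so augmented.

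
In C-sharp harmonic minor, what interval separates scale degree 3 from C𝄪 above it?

augmented sixth

Scale degree 3 of C# harmonic minor is E.
E up to C##: letters E→C make it a sixth; 10 semitones makes it augmented.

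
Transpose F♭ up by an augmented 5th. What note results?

C

A fifth above F lands on the letter C.
An augmented fifth spans 8 semitones, so Fb moves to pitch class 0. On the letter C that is C.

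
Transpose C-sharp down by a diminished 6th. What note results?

A sixth below C lands on the letter E.
A diminished sixth spans 7 semitones, so C# moves to pitch class 6. On the letter E that is E##.

E##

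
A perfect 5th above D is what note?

D up a perfect fifth is A, so the target letter is A.
From D, a perfect fifth is 7 semitones up: A.

A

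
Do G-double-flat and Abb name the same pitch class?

Two spellings are enharmonically equivalent only if they share a pitch class.
Here Gbb → 5, Abb → 7; 5 ≠ 7, so they are not.

No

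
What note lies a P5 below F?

Bb

A fifth below F lands on the letter B.
A perfect fifth spans 7 semitones, so F moves to pitch class 10. On the letter B that is Bb.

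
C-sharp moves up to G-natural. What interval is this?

diminished fifth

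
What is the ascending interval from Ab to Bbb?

Counting letters A–B gives a second.
Ab→Bbb = 1 semitone, 1 narrower than the major second (2), so minor.

minor second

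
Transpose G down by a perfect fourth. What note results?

G down a perfect fourth is D, so the target letter is D.
From G, a perfect fourth is 5 semitones down: D.

D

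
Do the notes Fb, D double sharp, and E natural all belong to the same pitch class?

Yes

Fb = pitch class 4 and D## = pitch class 4 and E = pitch class 4 — the same pitch class, so they are enharmonic equivalents.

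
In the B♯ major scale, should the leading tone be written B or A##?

A##

Each scale degree takes a distinct letter name. Degree 7 of a scale on B must use the letter A.
A## and B are enharmonically the same pitch, but only A## uses the letter A, so it is the correct spelling here.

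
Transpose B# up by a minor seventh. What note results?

A#

B up a major seventh is A#, so the target letter is A.
From B#, a minor seventh is 10 semitones up: A#.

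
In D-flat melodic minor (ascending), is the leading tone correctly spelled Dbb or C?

C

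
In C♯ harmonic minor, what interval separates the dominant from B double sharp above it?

The dominant of C# harmonic minor is G#.
G# up to B##: letters G→B make it a third; 5 semitones makes it augmented.

augmented third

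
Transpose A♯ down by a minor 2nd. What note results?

A second below A lands on the letter G.
A minor second spans 1 semitone, so A# moves to pitch class 9. On the letter G that is G##.

G##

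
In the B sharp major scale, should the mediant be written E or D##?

Each scale degree takes a distinct letter name. Degree 3 of a scale on B must use the letter D.
D## and E are enharmonically the same pitch, but only D## uses the letter D, so it is the correct spelling here.

D##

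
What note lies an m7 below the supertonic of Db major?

The supertonic of Db major is Eb.
A minor seventh (10 semitones) below Eb lands on the letter F, giving F.

F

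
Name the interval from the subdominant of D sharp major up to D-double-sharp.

augmented fifth

The subdominant of D# major is G#.
G# up to D##: letters G→D make it a fifth; 8 semitones makes it augmented.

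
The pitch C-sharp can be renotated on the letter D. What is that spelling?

C# is pitch class 1. The letter D alone is pitch class 2.
To reach pitch class 1 from D requires an offset of -1 semitone, i.e. flat: Db.

Db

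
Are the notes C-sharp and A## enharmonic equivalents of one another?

C# is pitch class 1; A## is pitch class 11.
The pitch classes differ (1 vs. 11), so they are not enharmonic equivalents.

No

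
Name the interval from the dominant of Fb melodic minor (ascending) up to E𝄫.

minor third

The dominant of Fb melodic minor (ascending) is Cb.
Cb up to Ebb: letters C→E make it a third; 3 semitones makes it minor.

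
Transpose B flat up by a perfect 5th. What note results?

F

A fifth above B lands on the letter F.
A perfect fifth spans 7 semitones, so Bb moves to pitch class 5. On the letter F that is F.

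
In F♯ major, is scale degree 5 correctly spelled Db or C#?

C#

Each scale degree takes a distinct letter name. Degree 5 of a scale on F must use the letter C.
C# and Db are enharmonically the same pitch, but only C# uses the letter C, so it is the correct spelling here.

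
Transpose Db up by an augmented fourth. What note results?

D up a perfect fourth is G, so the target letter is G.
From Db, an augmented fourth is 6 semitones up: G.

G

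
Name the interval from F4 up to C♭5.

diminished fifth

Counting letters F–G–A–B–C gives a fifth.
F→Cb = 6 semitones, 1 narrower than the perfect fifth (7), so diminished.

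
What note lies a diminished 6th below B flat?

B down a major sixth is D, so the target letter is D.
From Bb, a diminished sixth is 7 semitones down: D#.

D#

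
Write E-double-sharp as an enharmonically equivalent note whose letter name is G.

Gb

E## is pitch class 6. The letter G alone is pitch class 7.
To reach pitch class 6 from G requires an offset of -1 semitone, i.e. flat: Gb.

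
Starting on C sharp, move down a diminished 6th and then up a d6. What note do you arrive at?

A diminished sixth down from C# is E## (letter E, 7 semitones down).
A diminished sixth up from E## is C# (letter C, 7 semitones up).

C#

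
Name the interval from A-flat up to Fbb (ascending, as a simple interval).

diminished sixth

The letter names run A→F, a span of 5 letter steps, so the interval is some kind of sixth.
Ab to Fbb is 7 semitones. A major sixth is 9, so 7 makes it diminished.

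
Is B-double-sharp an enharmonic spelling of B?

No

B## is pitch class 1; B is pitch class 11.
The pitch classes differ (1 vs. 11), so they are not enharmonic equivalents.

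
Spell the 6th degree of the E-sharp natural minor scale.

Degree 6 takes the letter 5 steps above E, which is C.
In natural minor, degree 6 sits 8 semitones above the tonic. E# + 8 semitones is pitch class 1, spelled on C as C#.

C#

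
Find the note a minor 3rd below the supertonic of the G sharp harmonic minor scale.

F##

The supertonic of G# harmonic minor is A#.
A minor third (3 semitones) below A# lands on the letter F, giving F##.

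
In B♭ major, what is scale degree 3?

The Bb major scale runs Bb C D Eb F G A.
Degree 3 is D.

D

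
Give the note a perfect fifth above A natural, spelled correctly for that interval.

E

A fifth above A lands on the letter E.
A perfect fifth spans 7 semitones, so A moves to pitch class 4. On the letter E that is E.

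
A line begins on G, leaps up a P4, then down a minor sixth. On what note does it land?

E

A perfect fourth up from G is C (letter C, 5 semitones up).
A minor sixth down from C is E (letter E, 8 semitones down).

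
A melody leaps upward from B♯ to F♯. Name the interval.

diminished fifth

Counting letters B–C–D–E–F gives a fifth.
B#→F# = 6 semitones, 1 narrower than the perfect fifth (7), so diminished.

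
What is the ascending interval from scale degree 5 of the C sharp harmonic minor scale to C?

diminished fourth

Scale degree 5 of C# harmonic minor is G#.
G# up to C: letters G→C make it a fourth; 4 semitones makes it diminished.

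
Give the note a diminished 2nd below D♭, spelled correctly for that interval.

C#

A second below D lands on the letter C.
A diminished second spans 0 semitones, so Db moves to pitch class 1. On the letter C that is C#.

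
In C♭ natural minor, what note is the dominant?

Gb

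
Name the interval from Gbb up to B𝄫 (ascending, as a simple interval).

major third

Counting letters G–A–B gives a third.
Gbb→Bbb = 4 semitones, exactly the major third.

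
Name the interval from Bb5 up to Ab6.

minor seventh

Counting letters B–C–D–E–F–G–A gives a seventh.
Bb→Ab = 10 semitones, 1 narrower than the major seventh (11), so minor.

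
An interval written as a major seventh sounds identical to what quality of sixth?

doubly augmented

A major seventh spans 11 semitones.
A sixth spanning 11 semitones is doubly augmented (the major sixth is 9).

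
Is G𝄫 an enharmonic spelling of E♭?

Gbb is pitch class 5; Eb is pitch class 3.
The pitch classes differ (5 vs. 3), so they are not enharmonic equivalents.

No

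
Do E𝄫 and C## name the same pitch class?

Yes

Ebb is pitch class 2; C## is pitch class 2.
All spellings map to pitch class 2, so they are enharmonically equivalent.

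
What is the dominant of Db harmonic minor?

Ab

Degree 5 takes the letter 4 steps above D, which is A.
In harmonic minor, degree 5 sits 7 semitones above the tonic. Db + 7 semitones is pitch class 8, spelled on A as Ab.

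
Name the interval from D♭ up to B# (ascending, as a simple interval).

doubly augmented sixth

Counting letters D–E–F–G–A–B gives a sixth.
Db→B# = 11 semitones, 2 wider than the major sixth (9), so doubly augmented.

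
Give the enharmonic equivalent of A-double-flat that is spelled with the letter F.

Abb is pitch class 7. The letter F alone is pitch class 5.
To reach pitch class 7 from F requires an offset of +2 semitones, i.e. double sharp: F##.

F##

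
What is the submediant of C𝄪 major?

Degree 6 takes the letter 5 steps above C, which is A.
In major, degree 6 sits 9 semitones above the tonic. C## + 9 semitones is pitch class 11, spelled on A as A##.

A##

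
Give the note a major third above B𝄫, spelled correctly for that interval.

A third above B lands on the letter D.
A major third spans 4 semitones, so Bbb moves to pitch class 1. On the letter D that is Db.

Db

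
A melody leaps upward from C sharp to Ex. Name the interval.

augmented third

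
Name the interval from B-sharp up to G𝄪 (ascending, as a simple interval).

major sixth

The letter names run B→G, a span of 5 letter steps, so the interval is some kind of sixth.
B# to G## is 9 semitones. A major sixth is 9, so 9 makes it major.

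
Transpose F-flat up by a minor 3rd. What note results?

Abb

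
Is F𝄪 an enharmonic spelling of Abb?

Yes

F## = pitch class 7 and Abb = pitch class 7 — the same pitch class, so they are enharmonic equivalents.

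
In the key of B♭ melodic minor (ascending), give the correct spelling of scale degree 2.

The Bb melodic minor (ascending) scale runs Bb C Db Eb F G A.
Degree 2 is C.

C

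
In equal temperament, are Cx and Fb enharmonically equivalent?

No

Two spellings are enharmonically equivalent only if they share a pitch class.
Here C## → 2, Fb → 4; 2 ≠ 4, so they are not.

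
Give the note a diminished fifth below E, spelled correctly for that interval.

A#

A fifth below E lands on the letter A.
A diminished fifth spans 6 semitones, so E moves to pitch class 10. On the letter A that is A#.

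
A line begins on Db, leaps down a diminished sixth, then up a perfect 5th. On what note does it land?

C#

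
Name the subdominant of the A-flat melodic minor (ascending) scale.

Degree 4 takes the letter 3 steps above A, which is D.
In melodic minor (ascending), degree 4 sits 5 semitones above the tonic. Ab + 5 semitones is pitch class 1, spelled on D as Db.

Db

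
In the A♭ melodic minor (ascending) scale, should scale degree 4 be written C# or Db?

Db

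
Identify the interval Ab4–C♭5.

The letter names run A→C, a span of 2 letter steps, so the interval is some kind of third.
Ab to Cb is 3 semitones. A major third is 4, so 3 makes it minor.

minor third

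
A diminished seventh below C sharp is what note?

C down a major seventh is Db, so the target letter is D.
From C#, a diminished seventh is 9 semitones down: D##.

D##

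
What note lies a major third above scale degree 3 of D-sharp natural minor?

A#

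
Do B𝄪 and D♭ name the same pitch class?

B## is pitch class 1; Db is pitch class 1.
All spellings map to pitch class 1, so they are enharmonically equivalent.

Yes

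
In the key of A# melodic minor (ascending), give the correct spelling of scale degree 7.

G##

The A# melodic minor (ascending) scale runs A# B# C# D# E# F## G##.
Degree 7 is G##.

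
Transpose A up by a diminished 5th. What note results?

A up a perfect fifth is E, so the target letter is E.
From A, a diminished fifth is 6 semitones up: Eb.

Eb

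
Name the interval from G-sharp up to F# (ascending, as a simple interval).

minor seventh

Counting letters G–A–B–C–D–E–F gives a seventh.
G#→F# = 10 semitones, 1 narrower than the major seventh (11), so minor.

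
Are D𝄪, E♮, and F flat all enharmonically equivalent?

Yes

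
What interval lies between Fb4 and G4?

augmented second

Counting letters F–G gives a second.
Fb→G = 3 semitones, 1 wider than the major second (2), so augmented.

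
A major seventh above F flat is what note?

A seventh above F lands on the letter E.
A major seventh spans 11 semitones, so Fb moves to pitch class 3. On the letter E that is Eb.

Eb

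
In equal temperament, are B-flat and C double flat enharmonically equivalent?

Yes

Bb = pitch class 10 and Cbb = pitch class 10 — the same pitch class, so they are enharmonic equivalents.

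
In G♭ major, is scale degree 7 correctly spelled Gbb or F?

F

Each scale degree takes a distinct letter name. Degree 7 of a scale on G must use the letter F.
F and Gbb are enharmonically the same pitch, but only F uses the letter F, so it is the correct spelling here.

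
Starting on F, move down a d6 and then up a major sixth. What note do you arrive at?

F##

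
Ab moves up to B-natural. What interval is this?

augmented second

The letter names run A→B, a span of 1 letter step, so the interval is some kind of second.
Ab to B is 3 semitones. A major second is 2, so 3 makes it augmented.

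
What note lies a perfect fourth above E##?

A##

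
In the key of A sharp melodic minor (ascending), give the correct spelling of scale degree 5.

Degree 5 takes the letter 4 steps above A, which is E.
In melodic minor (ascending), degree 5 sits 7 semitones above the tonic. A# + 7 semitones is pitch class 5, spelled on E as E#.

E#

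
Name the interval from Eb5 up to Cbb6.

The letter names run E→C, a span of 5 letter steps, so the interval is some kind of sixth.
Eb to Cbb is 7 semitones. A major sixth is 9, so 7 makes it diminished.

diminished sixth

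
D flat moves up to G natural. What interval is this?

augmented fourth

The letter names run D→G, a span of 3 letter steps, so the interval is some kind of fourth.
Db to G is 6 semitones. A perfect fourth is 5, so 6 makes it augmented.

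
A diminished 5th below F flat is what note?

A fifth below F lands on the letter B.
A diminished fifth spans 6 semitones, so Fb moves to pitch class 10. On the letter B that is Bb.

Bb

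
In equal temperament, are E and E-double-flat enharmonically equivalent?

No

Two spellings are enharmonically equivalent only if they share a pitch class.
Here E → 4, Ebb → 2; 2 ≠ 4, so they are not.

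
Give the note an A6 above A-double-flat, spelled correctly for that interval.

F

A sixth above A lands on the letter F.
An augmented sixth spans 10 semitones, so Abb moves to pitch class 5. On the letter F that is F.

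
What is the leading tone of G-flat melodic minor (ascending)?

F

The Gb melodic minor (ascending) scale runs Gb Ab Bbb Cb Db Eb F.
Degree 7 is F.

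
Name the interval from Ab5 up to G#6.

Counting letters A–B–C–D–E–F–G gives a seventh.
Ab→G# = 12 semitones, 1 wider than the major seventh (11), so augmented.

augmented seventh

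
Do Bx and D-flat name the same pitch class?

Yes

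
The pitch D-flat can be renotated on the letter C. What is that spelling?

Db is pitch class 1. The letter C alone is pitch class 0.
To reach pitch class 1 from C requires an offset of +1 semitone, i.e. sharp: C#.

C#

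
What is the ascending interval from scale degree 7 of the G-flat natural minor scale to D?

Scale degree 7 of Gb natural minor is Fb.
Fb up to D: letters F→D make it a sixth; 10 semitones makes it augmented.

augmented sixth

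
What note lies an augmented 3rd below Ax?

A third below A lands on the letter F.
An augmented third spans 5 semitones, so A## moves to pitch class 6. On the letter F that is F#.

F#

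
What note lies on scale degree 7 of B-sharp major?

A##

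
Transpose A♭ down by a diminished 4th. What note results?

A down a perfect fourth is E, so the target letter is E.
From Ab, a diminished fourth is 4 semitones down: E.

E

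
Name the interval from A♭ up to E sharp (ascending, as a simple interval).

doubly augmented fifth

Counting letters A–B–C–D–E gives a fifth.
Ab→E# = 9 semitones, 2 wider than the perfect fifth (7), so doubly augmented.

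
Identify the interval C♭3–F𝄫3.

diminished fourth

Counting letters C–D–E–F gives a fourth.
Cb→Fbb = 4 semitones, 1 narrower than the perfect fourth (5), so diminished.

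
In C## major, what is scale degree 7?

Degree 7 takes the letter 6 steps above C, which is B.
In major, degree 7 sits 11 semitones above the tonic. C## + 11 semitones is pitch class 1, spelled on B as B##.

B##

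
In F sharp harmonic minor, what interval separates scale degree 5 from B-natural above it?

Scale degree 5 of F# harmonic minor is C#.
C# up to B: letters C→B make it a seventh; 10 semitones makes it minor.

minor seventh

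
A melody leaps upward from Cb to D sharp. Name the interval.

doubly augmented second

The letter names run C→D, a span of 1 letter step, so the interval is some kind of second.
Cb to D# is 4 semitones. A major second is 2, so 4 makes it doubly augmented.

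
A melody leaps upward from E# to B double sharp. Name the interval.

augmented fifth

The letter names run E→B, a span of 4 letter steps, so the interval is some kind of fifth.
E# to B## is 8 semitones. A perfect fifth is 7, so 8 makes it augmented.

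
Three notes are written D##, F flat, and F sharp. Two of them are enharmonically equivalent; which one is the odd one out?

In 12-tone equal temperament, enharmonic equivalents share a pitch class. D## is pitch class 4; Fb is pitch class 4; F# is pitch class 6.
D## and Fb share pitch class 4, while F# is pitch class 6.

F#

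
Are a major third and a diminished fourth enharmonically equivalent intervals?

A major third spans 4 semitones; a diminished fourth spans 4.
They are enharmonically equivalent.

Yes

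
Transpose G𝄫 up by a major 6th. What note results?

Ebb

G up a major sixth is E, so the target letter is E.
From Gbb, a major sixth is 9 semitones up: Ebb.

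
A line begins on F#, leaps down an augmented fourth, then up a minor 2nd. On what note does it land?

An augmented fourth down from F# is C (letter C, 6 semitones down).
A minor second up from C is Db (letter D, 1 semitone up).

Db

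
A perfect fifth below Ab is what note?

Db

A down a perfect fifth is D, so the target letter is D.
From Ab, a perfect fifth is 7 semitones down: Db.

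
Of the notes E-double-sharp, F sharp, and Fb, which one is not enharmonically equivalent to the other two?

Fb

In 12-tone equal temperament, enharmonic equivalents share a pitch class. E## is pitch class 6; F# is pitch class 6; Fb is pitch class 4.
E## and F# share pitch class 6, while Fb is pitch class 4.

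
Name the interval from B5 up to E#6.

augmented fourth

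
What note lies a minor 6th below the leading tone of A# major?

The leading tone of A# major is G##.
A minor sixth (8 semitones) below G## lands on the letter B, giving B##.

B##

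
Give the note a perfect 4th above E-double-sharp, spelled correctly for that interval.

A##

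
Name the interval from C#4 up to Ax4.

augmented sixth

Counting letters C–D–E–F–G–A gives a sixth.
C#→A## = 10 semitones, 1 wider than the major sixth (9), so augmented.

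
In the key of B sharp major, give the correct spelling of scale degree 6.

G##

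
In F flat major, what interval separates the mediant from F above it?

major sixth

The mediant of Fb major is Ab.
Ab up to F: letters A→F make it a sixth; 9 semitones makes it major.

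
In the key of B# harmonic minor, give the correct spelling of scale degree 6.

The B# harmonic minor scale runs B# C## D# E# F## G# A##.
Degree 6 is G#.

G#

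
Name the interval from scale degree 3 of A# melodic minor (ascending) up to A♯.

major sixth

Scale degree 3 of A# melodic minor (ascending) is C#.
C# up to A#: letters C→A make it a sixth; 9 semitones makes it major.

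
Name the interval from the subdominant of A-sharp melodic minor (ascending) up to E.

The subdominant of A# melodic minor (ascending) is D#.
D# up to E: letters D→E make it a second; 1 semitone makes it minor.

minor second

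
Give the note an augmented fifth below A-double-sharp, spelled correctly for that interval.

D#

A fifth below A lands on the letter D.
An augmented fifth spans 8 semitones, so A## moves to pitch class 3. On the letter D that is D#.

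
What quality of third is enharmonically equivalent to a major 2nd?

diminished

A major second spans 2 semitones.
A third spanning 2 semitones is diminished (the major third is 4).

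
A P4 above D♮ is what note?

D up a perfect fourth is G, so the target letter is G.
From D, a perfect fourth is 5 semitones up: G.

G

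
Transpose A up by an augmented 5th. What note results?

E#

A fifth above A lands on the letter E.
An augmented fifth spans 8 semitones, so A moves to pitch class 5. On the letter E that is E#.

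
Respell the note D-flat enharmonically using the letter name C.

C#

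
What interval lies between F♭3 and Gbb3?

minor second

The letter names run F→G, a span of 1 letter step, so the interval is some kind of second.
Fb to Gbb is 1 semitone. A major second is 2, so 1 makes it minor.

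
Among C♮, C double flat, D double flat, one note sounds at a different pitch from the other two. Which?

In 12-tone equal temperament, enharmonic equivalents share a pitch class. C is pitch class 0; Cbb is pitch class 10; Dbb is pitch class 0.
C and Dbb share pitch class 0, while Cbb is pitch class 10.

Cbb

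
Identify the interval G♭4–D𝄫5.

diminished fifth

The letter names run G→D, a span of 4 letter steps, so the interval is some kind of fifth.
Gb to Dbb is 6 semitones. A perfect fifth is 7, so 6 makes it diminished.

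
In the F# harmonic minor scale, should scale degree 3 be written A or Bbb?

A

Each scale degree takes a distinct letter name. Degree 3 of a scale on F must use the letter A.
A and Bbb are enharmonically the same pitch, but only A uses the letter A, so it is the correct spelling here.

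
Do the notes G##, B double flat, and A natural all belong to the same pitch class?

G## is pitch class 9; Bbb is pitch class 9; A is pitch class 9.
All spellings map to pitch class 9, so they are enharmonically equivalent.

Yes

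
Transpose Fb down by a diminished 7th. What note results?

F down a major seventh is Gb, so the target letter is G.
From Fb, a diminished seventh is 9 semitones down: G.

G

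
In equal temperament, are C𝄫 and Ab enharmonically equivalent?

Cbb is pitch class 10; Ab is pitch class 8.
The pitch classes differ (10 vs. 8), so they are not enharmonic equivalents.

No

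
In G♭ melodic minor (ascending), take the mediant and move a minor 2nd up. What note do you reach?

The mediant of Gb melodic minor (ascending) is Bbb.
A minor second (1 semitone) above Bbb lands on the letter C, giving Cbb.

Cbb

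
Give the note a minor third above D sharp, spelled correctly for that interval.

F#

A third above D lands on the letter F.
A minor third spans 3 semitones, so D# moves to pitch class 6. On the letter F that is F#.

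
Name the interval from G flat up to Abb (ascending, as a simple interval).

minor second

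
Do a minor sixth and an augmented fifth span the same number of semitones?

A minor sixth spans 8 semitones; an augmented fifth spans 8.
They are enharmonically equivalent.

Yes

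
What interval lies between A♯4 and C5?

Counting letters A–B–C gives a third.
A#→C = 2 semitones, 2 narrower than the major third (4), so diminished.

diminished third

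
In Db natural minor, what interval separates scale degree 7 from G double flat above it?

diminished fifth

Scale degree 7 of Db natural minor is Cb.
Cb up to Gbb: letters C→G make it a fifth; 6 semitones makes it diminished.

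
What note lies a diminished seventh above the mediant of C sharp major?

The mediant of C# major is E#.
A diminished seventh (9 semitones) above E# lands on the letter D, giving D.

D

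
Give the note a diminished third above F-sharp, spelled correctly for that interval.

F up a major third is A, so the target letter is A.
From F#, a diminished third is 2 semitones up: Ab.

Ab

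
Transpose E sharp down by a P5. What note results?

A#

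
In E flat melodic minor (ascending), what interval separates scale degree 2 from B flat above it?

Scale degree 2 of Eb melodic minor (ascending) is F.
F up to Bb: letters F→B make it a fourth; 5 semitones makes it perfect.

perfect fourth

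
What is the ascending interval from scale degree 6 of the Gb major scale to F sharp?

augmented second

Scale degree 6 of Gb major is Eb.
Eb up to F#: letters E→F make it a second; 3 semitones makes it augmented.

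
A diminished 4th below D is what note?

A#

D down a perfect fourth is A, so the target letter is A.
From D, a diminished fourth is 4 semitones down: A#.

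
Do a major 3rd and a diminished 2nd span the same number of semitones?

No

A major third spans 4 semitones; a diminished second spans 0.
The spans differ, so they are not enharmonic equivalents.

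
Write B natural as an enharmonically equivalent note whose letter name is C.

Cb

B is pitch class 11. The letter C alone is pitch class 0.
To reach pitch class 11 from C requires an offset of -1 semitone, i.e. flat: Cb.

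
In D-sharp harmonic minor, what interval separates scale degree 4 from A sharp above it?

major second

Scale degree 4 of D# harmonic minor is G#.
G# up to A#: letters G→A make it a second; 2 semitones makes it major.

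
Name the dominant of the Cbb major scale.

Gbb

Degree 5 takes the letter 4 steps above C, which is G.
In major, degree 5 sits 7 semitones above the tonic. Cbb + 7 semitones is pitch class 5, spelled on G as Gbb.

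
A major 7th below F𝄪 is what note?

G#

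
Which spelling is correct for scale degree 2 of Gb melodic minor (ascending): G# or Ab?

Each scale degree takes a distinct letter name. Degree 2 of a scale on G must use the letter A.
Ab and G# are enharmonically the same pitch, but only Ab uses the letter A, so it is the correct spelling here.

Ab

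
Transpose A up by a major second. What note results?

B

A up a major second is B, so the target letter is B.
From A, a major second is 2 semitones up: B.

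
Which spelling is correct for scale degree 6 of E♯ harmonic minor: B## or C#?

Each scale degree takes a distinct letter name. Degree 6 of a scale on E must use the letter C.
C# and B## are enharmonically the same pitch, but only C# uses the letter C, so it is the correct spelling here.

C#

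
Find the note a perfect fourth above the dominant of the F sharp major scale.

F#

The dominant of F# major is C#.
A perfect fourth (5 semitones) above C# lands on the letter F, giving F#.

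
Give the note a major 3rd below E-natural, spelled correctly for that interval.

C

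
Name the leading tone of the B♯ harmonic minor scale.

Degree 7 takes the letter 6 steps above B, which is A.
In harmonic minor, degree 7 sits 11 semitones above the tonic. B# + 11 semitones is pitch class 11, spelled on A as A##.

A##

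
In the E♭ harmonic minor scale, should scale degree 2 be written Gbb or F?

Each scale degree takes a distinct letter name. Degree 2 of a scale on E must use the letter F.
F and Gbb are enharmonically the same pitch, but only F uses the letter F, so it is the correct spelling here.

F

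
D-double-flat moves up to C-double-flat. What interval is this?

minor seventh

Counting letters D–E–F–G–A–B–C gives a seventh.
Dbb→Cbb = 10 semitones, 1 narrower than the major seventh (11), so minor.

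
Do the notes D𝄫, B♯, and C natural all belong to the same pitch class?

Yes

Dbb is pitch class 0; B# is pitch class 0; C is pitch class 0.
All spellings map to pitch class 0, so they are enharmonically equivalent.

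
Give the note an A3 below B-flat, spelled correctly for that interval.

A third below B lands on the letter G.
An augmented third spans 5 semitones, so Bb moves to pitch class 5. On the letter G that is Gbb.

Gbb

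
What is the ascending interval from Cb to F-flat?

perfect fourth

Counting letters C–D–E–F gives a fourth.
Cb→Fb = 5 semitones, exactly the perfect fourth.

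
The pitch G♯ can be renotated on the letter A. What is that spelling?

Ab

Plain A sits 1 semitone above G#, so on the letter A the same pitch needs a flat: Ab.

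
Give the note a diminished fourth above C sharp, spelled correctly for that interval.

C up a perfect fourth is F, so the target letter is F.
From C#, a diminished fourth is 4 semitones up: F.

F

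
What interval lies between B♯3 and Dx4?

The letter names run B→D, a span of 2 letter steps, so the interval is some kind of third.
B# to D## is 4 semitones. A major third is 4, so 4 makes it major.

major third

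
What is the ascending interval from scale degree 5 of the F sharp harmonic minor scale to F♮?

Scale degree 5 of F# harmonic minor is C#.
C# up to F: letters C→F make it a fourth; 4 semitones makes it diminished.

diminished fourth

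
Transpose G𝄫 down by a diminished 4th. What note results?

Db

A fourth below G lands on the letter D.
A diminished fourth spans 4 semitones, so Gbb moves to pitch class 1. On the letter D that is Db.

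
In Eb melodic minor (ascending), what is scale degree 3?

Gb

The Eb melodic minor (ascending) scale runs Eb F Gb Ab Bb C D.
Degree 3 is Gb.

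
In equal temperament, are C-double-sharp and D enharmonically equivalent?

Yes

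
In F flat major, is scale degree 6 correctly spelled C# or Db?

Each scale degree takes a distinct letter name. Degree 6 of a scale on F must use the letter D.
Db and C# are enharmonically the same pitch, but only Db uses the letter D, so it is the correct spelling here.

Db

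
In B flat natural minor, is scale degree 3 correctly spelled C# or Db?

Each scale degree takes a distinct letter name. Degree 3 of a scale on B must use the letter D.
Db and C# are enharmonically the same pitch, but only Db uses the letter D, so it is the correct spelling here.

Db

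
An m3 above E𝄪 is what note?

G##

A third above E lands on the letter G.
A minor third spans 3 semitones, so E## moves to pitch class 9. On the letter G that is G##.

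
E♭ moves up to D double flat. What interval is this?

Counting letters E–F–G–A–B–C–D gives a seventh.
Eb→Dbb = 9 semitones, 2 narrower than the major seventh (11), so diminished.

diminished seventh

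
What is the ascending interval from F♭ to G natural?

The letter names run F→G, a span of 1 letter step, so the interval is some kind of second.
Fb to G is 3 semitones. A major second is 2, so 3 makes it augmented.

augmented second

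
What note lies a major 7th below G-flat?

Abb

G down a major seventh is Ab, so the target letter is A.
From Gb, a major seventh is 11 semitones down: Abb.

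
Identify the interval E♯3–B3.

diminished fifth

Counting letters E–F–G–A–B gives a fifth.
E#→B = 6 semitones, 1 narrower than the perfect fifth (7), so diminished.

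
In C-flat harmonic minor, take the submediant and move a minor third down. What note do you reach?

The submediant of Cb harmonic minor is Abb.
A minor third (3 semitones) below Abb lands on the letter F, giving Fb.

Fb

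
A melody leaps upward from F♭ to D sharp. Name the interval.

doubly augmented sixth

The letter names run F→D, a span of 5 letter steps, so the interval is some kind of sixth.
Fb to D# is 11 semitones. A major sixth is 9, so 11 makes it doubly augmented.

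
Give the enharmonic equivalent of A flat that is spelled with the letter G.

Ab is pitch class 8. The letter G alone is pitch class 7.
To reach pitch class 8 from G requires an offset of +1 semitone, i.e. sharp: G#.

G#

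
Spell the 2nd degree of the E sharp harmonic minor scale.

F##

Degree 2 takes the letter 1 step above E, which is F.
In harmonic minor, degree 2 sits 2 semitones above the tonic. E# + 2 semitones is pitch class 7, spelled on F as F##.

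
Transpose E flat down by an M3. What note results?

Cb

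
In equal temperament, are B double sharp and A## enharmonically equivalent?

B## is pitch class 1; A## is pitch class 11.
The pitch classes differ (1 vs. 11), so they are not enharmonic equivalents.

No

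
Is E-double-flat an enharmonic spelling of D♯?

Two spellings are enharmonically equivalent only if they share a pitch class.
Here Ebb → 2, D# → 3; 2 ≠ 3, so they are not.

No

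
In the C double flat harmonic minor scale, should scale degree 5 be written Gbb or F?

Each scale degree takes a distinct letter name. Degree 5 of a scale on C must use the letter G.
Gbb and F are enharmonically the same pitch, but only Gbb uses the letter G, so it is the correct spelling here.

Gbb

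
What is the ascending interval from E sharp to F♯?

minor second

Counting letters E–F gives a second.
E#→F# = 1 semitone, 1 narrower than the major second (2), so minor.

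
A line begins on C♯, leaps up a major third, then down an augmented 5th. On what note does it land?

A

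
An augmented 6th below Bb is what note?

B down a major sixth is D, so the target letter is D.
From Bb, an augmented sixth is 10 semitones down: Dbb.

Dbb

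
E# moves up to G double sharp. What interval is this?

major third

Counting letters E–F–G gives a third.
E#→G## = 4 semitones, exactly the major third.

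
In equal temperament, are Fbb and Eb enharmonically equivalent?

Fbb is pitch class 3; Eb is pitch class 3.
All spellings map to pitch class 3, so they are enharmonically equivalent.

Yes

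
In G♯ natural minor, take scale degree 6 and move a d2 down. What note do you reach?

D##

Scale degree 6 of G# natural minor is E.
A diminished second (0 semitones) below E lands on the letter D, giving D##.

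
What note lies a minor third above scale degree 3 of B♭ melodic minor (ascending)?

Scale degree 3 of Bb melodic minor (ascending) is Db.
A minor third (3 semitones) above Db lands on the letter F, giving Fb.

Fb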